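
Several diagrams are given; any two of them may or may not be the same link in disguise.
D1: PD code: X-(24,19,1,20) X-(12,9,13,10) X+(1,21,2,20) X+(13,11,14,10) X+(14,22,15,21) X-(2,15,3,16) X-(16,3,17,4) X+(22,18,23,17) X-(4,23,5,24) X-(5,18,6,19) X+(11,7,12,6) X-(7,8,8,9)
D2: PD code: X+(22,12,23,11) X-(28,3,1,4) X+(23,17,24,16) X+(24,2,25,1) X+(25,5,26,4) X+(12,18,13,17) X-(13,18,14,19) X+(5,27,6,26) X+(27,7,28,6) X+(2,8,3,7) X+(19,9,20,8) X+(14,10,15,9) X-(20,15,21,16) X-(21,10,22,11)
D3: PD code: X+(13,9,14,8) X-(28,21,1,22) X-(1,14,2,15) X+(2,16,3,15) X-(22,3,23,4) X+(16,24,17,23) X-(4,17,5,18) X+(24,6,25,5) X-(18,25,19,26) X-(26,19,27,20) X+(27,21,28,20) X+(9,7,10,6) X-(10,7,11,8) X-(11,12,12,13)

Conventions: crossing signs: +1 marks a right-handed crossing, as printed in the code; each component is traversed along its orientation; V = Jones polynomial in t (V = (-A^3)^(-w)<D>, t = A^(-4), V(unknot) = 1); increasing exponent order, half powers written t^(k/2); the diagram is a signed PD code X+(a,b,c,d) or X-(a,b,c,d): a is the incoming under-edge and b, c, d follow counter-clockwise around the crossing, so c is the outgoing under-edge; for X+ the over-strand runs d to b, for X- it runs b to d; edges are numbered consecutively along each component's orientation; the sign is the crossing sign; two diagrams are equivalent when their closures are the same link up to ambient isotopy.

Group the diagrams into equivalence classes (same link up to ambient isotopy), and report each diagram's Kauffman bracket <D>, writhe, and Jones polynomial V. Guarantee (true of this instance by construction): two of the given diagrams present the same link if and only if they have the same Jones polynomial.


grouping into links: {D1} | {D2} | {D3}
V(D1) = -t^-4 + t^-3 + t^-1  (w -2, c 12, <D> = A^-2 + A^6 - A^10)
D2 (bracket -A^-6 + A^-2 - A^2 + 2A^6 - A^10 + A^14; 14 crossings at w = +6): V = t - t^2 + 2t^3 - t^4 + t^5 - t^6
D3 (bracket A^-10 - A^-6 + 2A^-2 - 2A^2 + 2A^6 - 2A^10 + A^14; 14 crossings at w = -2): V = t^-5 - 2t^-4 + 2t^-3 - 2t^-2 + 2t^-1 - 1 + t
why: V(t) takes 3 values over 3 diagrams, fixing the grouping


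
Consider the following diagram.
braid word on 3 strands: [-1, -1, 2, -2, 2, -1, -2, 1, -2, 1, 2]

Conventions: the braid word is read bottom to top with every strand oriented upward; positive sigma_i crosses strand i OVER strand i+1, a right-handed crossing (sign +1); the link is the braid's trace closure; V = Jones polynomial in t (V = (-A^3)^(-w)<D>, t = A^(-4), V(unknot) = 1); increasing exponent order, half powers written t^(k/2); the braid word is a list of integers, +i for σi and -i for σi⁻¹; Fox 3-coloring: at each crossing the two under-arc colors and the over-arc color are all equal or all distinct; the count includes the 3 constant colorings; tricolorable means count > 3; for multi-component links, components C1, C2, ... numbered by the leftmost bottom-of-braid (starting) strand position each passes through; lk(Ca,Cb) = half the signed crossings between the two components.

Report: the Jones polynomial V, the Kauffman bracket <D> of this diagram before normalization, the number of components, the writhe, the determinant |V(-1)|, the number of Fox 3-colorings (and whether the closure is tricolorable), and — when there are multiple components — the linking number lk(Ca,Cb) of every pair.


Jones polynomial: V(t) = -t^(-9/2) + t^(-7/2) - 2t^(-5/2) + 2t^(-3/2) - 3t^(-1/2) + t^(1/2) - t^(3/2) + t^(5/2)
<D> = -A^-13 + A^-9 - A^-5 + 3A^-1 - 2A^3 + 2A^7 - A^11 + A^15; writhe -1
components 2, writhe -1 (11 crossings)
linking number lk(C1,C2) = -2
3-colorings: 9 of 3^11, det 12 — tricolorable
note: det 12 = |V(-1)|; divisible by 3, so tricolorable


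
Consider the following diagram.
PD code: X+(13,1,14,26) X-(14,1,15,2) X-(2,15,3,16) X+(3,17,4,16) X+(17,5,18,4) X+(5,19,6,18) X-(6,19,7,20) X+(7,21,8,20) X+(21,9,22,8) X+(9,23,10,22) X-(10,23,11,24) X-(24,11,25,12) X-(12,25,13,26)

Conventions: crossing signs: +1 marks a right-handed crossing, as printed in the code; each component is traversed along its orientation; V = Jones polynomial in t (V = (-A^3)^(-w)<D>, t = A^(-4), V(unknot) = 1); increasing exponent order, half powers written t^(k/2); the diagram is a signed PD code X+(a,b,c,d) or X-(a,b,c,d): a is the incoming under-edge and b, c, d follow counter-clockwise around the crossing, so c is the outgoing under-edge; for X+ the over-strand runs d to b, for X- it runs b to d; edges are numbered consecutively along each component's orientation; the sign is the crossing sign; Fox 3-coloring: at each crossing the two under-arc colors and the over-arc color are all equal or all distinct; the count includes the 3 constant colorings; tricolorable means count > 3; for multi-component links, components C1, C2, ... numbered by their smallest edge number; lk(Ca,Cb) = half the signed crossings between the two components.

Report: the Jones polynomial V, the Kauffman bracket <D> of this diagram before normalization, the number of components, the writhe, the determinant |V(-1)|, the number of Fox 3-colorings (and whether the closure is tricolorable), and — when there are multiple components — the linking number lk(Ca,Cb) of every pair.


Jones polynomial: V(t) = 1
<D> = -A^3; writhe +1
components 1, writhe +1 (13 crossings)
3-colorings: 3 of 3^13, det 1 — not tricolorable
note: |V(-1)| = 1: so not tricolorable, since 3 does not divide 1


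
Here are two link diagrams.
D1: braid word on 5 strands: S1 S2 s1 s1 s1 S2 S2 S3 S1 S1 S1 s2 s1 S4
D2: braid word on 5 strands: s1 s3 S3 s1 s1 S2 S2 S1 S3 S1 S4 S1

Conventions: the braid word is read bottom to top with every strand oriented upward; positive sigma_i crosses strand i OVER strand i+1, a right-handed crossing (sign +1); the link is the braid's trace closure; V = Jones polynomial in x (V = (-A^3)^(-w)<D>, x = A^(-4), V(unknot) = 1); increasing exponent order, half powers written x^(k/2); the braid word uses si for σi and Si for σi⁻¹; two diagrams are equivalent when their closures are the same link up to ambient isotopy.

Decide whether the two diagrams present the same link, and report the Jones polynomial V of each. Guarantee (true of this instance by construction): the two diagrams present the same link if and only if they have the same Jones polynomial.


equivalent: yes
V(D1) = x^-3 + x^-2 + x^-1 + 1  (w -4, c 14, <D> = A^-12 + A^-8 + A^-4 + 1)
V(D2) = x^-3 + x^-2 + x^-1 + 1  (w -4, c 12, <D> = A^-12 + A^-8 + A^-4 + 1)
why: from 14 to 12 crossings by R-moves: one link, two diagrams


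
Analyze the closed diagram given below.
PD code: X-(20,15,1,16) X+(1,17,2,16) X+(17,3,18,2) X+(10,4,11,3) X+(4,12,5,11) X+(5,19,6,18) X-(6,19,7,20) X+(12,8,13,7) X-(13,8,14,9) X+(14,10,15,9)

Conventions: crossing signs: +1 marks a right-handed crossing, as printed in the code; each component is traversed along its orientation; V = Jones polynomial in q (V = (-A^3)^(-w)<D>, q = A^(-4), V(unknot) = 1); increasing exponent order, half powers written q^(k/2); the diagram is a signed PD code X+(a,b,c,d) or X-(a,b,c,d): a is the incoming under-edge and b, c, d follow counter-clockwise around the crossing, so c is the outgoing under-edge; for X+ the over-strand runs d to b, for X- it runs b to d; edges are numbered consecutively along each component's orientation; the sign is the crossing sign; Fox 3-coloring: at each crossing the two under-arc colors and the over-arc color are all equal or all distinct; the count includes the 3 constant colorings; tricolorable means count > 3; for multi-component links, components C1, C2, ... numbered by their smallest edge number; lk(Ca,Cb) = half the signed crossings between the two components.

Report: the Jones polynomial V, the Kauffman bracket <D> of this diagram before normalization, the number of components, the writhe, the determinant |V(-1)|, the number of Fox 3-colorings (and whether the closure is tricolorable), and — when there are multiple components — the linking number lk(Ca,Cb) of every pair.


V = q + q^3 - q^4
<D> = -A^-4 + 1 + A^8 (w = +4)
1 component over 10 crossings, w = +4
9 Fox colorings among 3^10, |V(-1)| = 3: tricolorable
why: det 3 = |V(-1)|; divisible by 3, so tricolorable


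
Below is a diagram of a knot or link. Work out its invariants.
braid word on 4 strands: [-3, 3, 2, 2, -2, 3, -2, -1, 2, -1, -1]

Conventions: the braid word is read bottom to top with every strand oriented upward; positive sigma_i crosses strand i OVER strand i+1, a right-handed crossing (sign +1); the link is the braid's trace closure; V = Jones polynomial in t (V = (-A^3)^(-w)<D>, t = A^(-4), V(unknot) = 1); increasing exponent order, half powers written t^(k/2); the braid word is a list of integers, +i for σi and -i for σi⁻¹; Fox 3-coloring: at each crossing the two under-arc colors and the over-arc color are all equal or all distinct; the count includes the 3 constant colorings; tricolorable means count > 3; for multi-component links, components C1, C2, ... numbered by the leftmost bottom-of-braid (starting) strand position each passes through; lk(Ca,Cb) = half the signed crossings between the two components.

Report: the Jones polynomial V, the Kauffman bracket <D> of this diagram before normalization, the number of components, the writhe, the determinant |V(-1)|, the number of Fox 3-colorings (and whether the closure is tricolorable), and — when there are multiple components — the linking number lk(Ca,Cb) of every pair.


Jones polynomial: V(t) = -t^-4 + t^-3 + t^-1
<D> = -A - A^9 + A^13; writhe -1
components 1, writhe -1 (11 crossings)
3-colorings: 9 of 3^11, det 3 — tricolorable
note: the span of V is 3, forcing >= 3 crossings in any diagram


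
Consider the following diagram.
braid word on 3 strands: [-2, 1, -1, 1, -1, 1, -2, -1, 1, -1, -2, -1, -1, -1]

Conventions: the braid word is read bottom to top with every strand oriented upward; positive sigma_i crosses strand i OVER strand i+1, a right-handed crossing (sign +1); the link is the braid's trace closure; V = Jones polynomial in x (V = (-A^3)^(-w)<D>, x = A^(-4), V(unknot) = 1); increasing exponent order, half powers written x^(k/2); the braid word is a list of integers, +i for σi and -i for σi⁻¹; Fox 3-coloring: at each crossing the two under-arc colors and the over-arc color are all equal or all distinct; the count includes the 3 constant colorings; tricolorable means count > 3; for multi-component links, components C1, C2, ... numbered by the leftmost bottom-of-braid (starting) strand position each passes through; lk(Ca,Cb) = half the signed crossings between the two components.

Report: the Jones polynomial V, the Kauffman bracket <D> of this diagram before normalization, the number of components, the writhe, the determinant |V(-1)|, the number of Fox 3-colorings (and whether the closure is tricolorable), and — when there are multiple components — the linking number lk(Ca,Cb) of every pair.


V = x^-8 - x^-7 + 2x^-6 - x^-5 + 2x^-4 + x^-2
<D> = A^-10 + 2A^-2 - A^2 + 2A^6 - A^10 + A^14 (w = -6)
3 components over 14 crossings, w = -6
lk(C1,C2): -2
lk(C1,C3) = 0
linking number lk(C2,C3) = -1
3 Fox colorings among 3^14, |V(-1)| = 8: not tricolorable
why: the 3 component pairs carry total linking -3


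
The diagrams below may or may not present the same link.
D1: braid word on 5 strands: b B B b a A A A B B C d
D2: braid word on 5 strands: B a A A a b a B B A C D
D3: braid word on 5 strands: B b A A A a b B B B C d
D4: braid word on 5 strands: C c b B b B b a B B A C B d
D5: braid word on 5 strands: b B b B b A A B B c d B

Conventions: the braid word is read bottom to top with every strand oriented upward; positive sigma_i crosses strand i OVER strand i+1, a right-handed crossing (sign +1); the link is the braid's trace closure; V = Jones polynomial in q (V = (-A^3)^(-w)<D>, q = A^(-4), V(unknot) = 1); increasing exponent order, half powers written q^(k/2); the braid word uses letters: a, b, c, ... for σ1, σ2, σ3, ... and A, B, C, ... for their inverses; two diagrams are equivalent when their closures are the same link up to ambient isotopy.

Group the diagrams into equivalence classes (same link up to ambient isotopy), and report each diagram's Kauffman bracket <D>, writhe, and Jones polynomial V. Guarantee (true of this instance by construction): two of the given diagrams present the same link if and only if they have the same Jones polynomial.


equivalence classes: {D1, D3, D5} | {D2, D4}
D1 (bracket A^-8 + 2 + A^8; 12 crossings at w = -4): V = q^-5 + 2q^-3 + q^-1
D2 (bracket A^-12 + A^-8 + A^-4 + 1; 12 crossings at w = -4): V = q^-3 + q^-2 + q^-1 + 1
V(D3) = q^-5 + 2q^-3 + q^-1  [12 crossings, <D> = A^-8 + 2 + A^8, w = -4]
D4 (bracket A^-6 + A^-2 + A^2 + A^6; 14 crossings at w = -2): V = q^-3 + q^-2 + q^-1 + 1
D5 (bracket A^-2 + 2A^6 + A^14; 12 crossings at w = -2): V = q^-5 + 2q^-3 + q^-1
key observation: V(q) takes 2 values over 5 diagrams, fixing the grouping


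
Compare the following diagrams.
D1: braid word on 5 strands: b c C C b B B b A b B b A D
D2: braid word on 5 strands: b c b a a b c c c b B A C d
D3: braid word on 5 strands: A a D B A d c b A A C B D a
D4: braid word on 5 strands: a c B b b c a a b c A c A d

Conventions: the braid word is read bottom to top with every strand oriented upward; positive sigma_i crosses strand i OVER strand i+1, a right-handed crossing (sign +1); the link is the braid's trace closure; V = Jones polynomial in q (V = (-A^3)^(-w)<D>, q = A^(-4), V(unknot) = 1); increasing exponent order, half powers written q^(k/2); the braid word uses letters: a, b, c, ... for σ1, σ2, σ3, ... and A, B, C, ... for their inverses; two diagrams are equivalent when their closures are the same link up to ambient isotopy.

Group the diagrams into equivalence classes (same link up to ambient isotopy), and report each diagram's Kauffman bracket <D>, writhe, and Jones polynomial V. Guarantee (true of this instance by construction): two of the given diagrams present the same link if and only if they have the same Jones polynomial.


grouping into links: {D1} | {D2, D4} | {D3}
V(D1) = q^-2 - q^-1 + 1 - q + q^2  (w -2, c 14, <D> = A^-14 - A^-10 + A^-6 - A^-2 + A^2)
V(D2) = q^2 - q^3 + 2q^4 - 2q^5 + 3q^6 - 2q^7 + q^8 - q^9  (w +8, c 14, <D> = -A^-12 + A^-8 - 2A^-4 + 3 - 2A^4 + 2A^8 - A^12 + A^16)
V(D3) = -q^-6 + q^-5 - q^-4 + 2q^-3 - q^-2 + q^-1  (w -4, c 14, <D> = A^-8 - A^-4 + 2 - A^4 + A^8 - A^12)
V(D4) = q^2 - q^3 + 2q^4 - 2q^5 + 3q^6 - 2q^7 + q^8 - q^9  (w +8, c 14, <D> = -A^-12 + A^-8 - 2A^-4 + 3 - 2A^4 + 2A^8 - A^12 + A^16)
why: V(q) takes 3 values over 4 diagrams, fixing the grouping


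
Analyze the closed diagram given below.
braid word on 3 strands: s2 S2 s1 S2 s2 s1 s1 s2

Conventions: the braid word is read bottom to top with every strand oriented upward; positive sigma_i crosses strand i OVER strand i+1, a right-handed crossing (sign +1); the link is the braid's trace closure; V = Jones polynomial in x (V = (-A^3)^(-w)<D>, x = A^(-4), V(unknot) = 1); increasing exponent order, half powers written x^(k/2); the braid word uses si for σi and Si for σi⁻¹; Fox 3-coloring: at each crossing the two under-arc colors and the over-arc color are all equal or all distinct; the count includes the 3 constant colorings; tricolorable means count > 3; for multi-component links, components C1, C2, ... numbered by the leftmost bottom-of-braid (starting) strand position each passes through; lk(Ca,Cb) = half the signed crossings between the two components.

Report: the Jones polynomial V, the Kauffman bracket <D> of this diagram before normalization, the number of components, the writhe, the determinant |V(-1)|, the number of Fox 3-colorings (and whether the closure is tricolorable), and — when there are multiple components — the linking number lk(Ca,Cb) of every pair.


Jones polynomial: V(x) = x + x^3 - x^4
<D> = -A^-4 + 1 + A^8; writhe +4
components 1, writhe +4 (8 crossings)
3-colorings: 9 of 3^8, det 3 — tricolorable
note: w = +4 shifts under R1 moves; the (-A^3)^(-4) factor cancels that in V


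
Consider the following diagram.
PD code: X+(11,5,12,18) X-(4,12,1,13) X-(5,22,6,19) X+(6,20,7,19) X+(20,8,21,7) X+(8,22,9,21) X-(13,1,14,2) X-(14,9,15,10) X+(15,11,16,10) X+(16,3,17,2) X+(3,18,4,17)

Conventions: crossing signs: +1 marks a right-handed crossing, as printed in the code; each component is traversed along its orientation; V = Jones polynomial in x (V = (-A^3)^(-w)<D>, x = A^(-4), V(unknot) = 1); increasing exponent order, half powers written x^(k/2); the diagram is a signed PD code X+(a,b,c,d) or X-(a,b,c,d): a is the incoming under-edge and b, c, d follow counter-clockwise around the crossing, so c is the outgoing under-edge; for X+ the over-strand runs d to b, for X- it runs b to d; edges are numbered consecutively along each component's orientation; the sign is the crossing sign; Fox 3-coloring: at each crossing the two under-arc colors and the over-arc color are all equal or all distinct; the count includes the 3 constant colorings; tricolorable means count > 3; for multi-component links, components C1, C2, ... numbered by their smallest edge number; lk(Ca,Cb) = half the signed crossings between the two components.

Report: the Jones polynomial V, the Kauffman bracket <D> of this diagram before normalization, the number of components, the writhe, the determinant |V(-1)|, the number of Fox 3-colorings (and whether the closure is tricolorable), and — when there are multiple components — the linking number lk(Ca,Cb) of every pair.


V(x) = 1 + x + x^2 + x^3
bracket: -A^-3 - A - A^5 - A^9, w = +3
3 components, writhe +3, over 11 crossings
lk(C1,C2) = 0
linking number lk(C1,C3) = 0
lk(C2,C3): +1
det 0, colorings 9 of 3^11 — tricolorable
observation: the span of V is 3, within the link bound 11 + 3 - 1


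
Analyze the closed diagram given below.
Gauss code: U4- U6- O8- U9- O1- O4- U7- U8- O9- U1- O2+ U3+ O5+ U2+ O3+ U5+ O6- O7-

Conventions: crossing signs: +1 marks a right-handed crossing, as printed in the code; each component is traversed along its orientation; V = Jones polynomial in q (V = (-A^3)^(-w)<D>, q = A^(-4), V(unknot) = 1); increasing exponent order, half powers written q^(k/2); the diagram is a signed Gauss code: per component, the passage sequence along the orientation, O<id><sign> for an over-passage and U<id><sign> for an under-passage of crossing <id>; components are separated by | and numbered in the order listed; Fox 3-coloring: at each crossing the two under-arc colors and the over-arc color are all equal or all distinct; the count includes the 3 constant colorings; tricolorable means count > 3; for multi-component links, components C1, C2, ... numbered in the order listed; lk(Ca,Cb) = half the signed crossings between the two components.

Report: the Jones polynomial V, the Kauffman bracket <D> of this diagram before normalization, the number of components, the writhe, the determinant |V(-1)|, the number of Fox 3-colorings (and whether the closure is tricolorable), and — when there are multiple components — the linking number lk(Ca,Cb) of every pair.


V(q) = -q^-6 + q^-5 - 2q^-4 + 3q^-3 - 2q^-2 + 3q^-1 - 1 + q - q^2
bracket: A^-17 - A^-13 + A^-9 - 3A^-5 + 2A^-1 - 3A^3 + 2A^7 - A^11 + A^15, w = -3
1 component, writhe -3, over 9 crossings
det 15, colorings 9 of 3^9 — tricolorable
observation: the span of V is 8, forcing >= 8 crossings in any diagram


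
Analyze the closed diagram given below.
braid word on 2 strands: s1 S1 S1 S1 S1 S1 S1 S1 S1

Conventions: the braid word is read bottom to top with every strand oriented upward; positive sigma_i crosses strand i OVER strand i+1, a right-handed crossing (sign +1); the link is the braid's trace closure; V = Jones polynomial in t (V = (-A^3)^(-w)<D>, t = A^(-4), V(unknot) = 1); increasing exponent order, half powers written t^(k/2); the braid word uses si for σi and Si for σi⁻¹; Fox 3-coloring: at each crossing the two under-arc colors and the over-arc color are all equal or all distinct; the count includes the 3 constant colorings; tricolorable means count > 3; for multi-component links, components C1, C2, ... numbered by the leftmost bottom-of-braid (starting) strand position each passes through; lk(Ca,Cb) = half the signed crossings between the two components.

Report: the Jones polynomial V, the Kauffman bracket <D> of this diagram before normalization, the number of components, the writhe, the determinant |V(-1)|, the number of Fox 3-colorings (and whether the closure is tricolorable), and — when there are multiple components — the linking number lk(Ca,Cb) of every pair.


Jones polynomial: V(t) = -t^-10 + t^-9 - t^-8 + t^-7 - t^-6 + t^-5 + t^-3
<D> = -A^-9 - A^-1 + A^3 - A^7 + A^11 - A^15 + A^19; writhe -7
components 1, writhe -7 (9 crossings)
3-colorings: 3 of 3^9, det 7 — not tricolorable
note: inverse pairs cancel, leaving σ1⁻¹ σ1⁻¹ σ1⁻¹ σ1⁻¹ σ1⁻¹ σ1⁻¹ σ1⁻¹


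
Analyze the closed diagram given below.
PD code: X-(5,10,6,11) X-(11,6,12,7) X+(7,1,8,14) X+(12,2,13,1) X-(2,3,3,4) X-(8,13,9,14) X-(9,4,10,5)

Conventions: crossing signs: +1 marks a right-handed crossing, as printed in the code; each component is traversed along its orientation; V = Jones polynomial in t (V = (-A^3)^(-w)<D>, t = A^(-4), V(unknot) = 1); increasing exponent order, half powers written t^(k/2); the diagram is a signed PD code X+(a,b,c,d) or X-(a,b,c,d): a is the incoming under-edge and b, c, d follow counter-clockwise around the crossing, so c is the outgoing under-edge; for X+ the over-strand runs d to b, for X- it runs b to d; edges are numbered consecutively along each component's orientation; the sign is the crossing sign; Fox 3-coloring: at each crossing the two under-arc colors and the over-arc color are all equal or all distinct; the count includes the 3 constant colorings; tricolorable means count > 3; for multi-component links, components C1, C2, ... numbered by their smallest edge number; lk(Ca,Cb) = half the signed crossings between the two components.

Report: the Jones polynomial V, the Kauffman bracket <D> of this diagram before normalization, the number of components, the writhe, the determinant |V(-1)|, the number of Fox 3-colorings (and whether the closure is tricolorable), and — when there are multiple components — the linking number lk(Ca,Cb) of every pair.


Jones polynomial: V(t) = -t^-4 + t^-3 + t^-1
<D> = -A^-5 - A^3 + A^7; writhe -3
components 1, writhe -3 (7 crossings)
3-colorings: 9 of 3^7, det 3 — tricolorable
note: the span of V is 3, forcing >= 3 crossings in any diagram


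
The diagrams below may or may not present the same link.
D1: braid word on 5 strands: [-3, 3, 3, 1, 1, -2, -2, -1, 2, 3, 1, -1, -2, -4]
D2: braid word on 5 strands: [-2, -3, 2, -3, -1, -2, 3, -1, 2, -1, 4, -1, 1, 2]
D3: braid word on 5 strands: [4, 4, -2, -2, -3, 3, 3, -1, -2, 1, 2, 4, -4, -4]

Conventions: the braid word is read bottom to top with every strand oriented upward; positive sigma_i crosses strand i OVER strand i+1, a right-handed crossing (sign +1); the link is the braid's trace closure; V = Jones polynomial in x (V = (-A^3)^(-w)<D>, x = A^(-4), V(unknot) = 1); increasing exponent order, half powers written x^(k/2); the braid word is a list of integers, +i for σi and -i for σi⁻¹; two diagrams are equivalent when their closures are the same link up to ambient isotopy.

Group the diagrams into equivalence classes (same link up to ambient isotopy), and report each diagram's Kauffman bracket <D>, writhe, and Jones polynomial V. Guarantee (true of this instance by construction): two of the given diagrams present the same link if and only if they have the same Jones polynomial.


grouping into links: {D1} | {D2} | {D3}
V(D1) = x^-2 - x^-1 + 2 - 2x + x^2 - x^3 + x^4  (w 0, c 14, <D> = A^-16 - A^-12 + A^-8 - 2A^-4 + 2 - A^4 + A^8)
V(D2) = x^-5 - 2x^-4 + 2x^-3 - 2x^-2 + 2x^-1 - 1 + x  (w -2, c 14, <D> = A^-10 - A^-6 + 2A^-2 - 2A^2 + 2A^6 - 2A^10 + A^14)
D3 (bracket 1; 14 crossings at w = 0): V = 1
why: comparing 3 Jones polynomials yields 3 groups


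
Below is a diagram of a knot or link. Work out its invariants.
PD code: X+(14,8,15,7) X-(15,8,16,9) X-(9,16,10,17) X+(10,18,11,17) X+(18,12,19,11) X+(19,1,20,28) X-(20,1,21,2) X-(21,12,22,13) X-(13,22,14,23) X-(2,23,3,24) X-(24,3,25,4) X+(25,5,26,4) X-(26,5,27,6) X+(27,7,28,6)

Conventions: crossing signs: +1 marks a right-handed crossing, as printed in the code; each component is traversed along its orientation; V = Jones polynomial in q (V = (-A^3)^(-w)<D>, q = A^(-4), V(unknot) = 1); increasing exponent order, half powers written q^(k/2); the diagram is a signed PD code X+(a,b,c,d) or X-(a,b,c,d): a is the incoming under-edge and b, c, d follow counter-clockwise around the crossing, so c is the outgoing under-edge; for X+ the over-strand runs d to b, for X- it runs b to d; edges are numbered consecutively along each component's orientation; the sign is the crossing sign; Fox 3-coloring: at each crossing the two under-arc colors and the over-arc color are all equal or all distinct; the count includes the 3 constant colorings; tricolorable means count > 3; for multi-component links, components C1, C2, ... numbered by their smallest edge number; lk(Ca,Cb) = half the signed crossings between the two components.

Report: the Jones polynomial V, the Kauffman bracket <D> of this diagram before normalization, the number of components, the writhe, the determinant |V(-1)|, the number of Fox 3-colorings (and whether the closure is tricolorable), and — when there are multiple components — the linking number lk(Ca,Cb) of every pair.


Jones polynomial: V(q) = 1
<D> = A^-6; writhe -2
components 1, writhe -2 (14 crossings)
3-colorings: 3 of 3^14, det 1 — not tricolorable
note: |V(-1)| = 1: so not tricolorable, since 3 does not divide 1


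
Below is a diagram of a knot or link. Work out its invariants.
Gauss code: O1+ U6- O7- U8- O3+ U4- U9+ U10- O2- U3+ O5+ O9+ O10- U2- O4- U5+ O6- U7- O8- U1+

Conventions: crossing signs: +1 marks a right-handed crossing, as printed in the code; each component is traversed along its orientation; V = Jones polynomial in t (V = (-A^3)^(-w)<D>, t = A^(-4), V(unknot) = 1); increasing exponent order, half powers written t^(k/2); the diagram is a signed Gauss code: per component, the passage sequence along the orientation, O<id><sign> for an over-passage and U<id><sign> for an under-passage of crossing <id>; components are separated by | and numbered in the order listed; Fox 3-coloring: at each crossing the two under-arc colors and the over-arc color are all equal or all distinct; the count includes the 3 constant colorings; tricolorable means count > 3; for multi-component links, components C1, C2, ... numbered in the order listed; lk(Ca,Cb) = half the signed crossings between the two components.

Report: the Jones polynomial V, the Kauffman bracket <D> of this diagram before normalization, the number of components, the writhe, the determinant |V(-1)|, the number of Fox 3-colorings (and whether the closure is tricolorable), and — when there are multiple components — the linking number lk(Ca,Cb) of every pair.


V(t) = -t^-6 + 2t^-5 - 2t^-4 + 3t^-3 - 3t^-2 + 2t^-1 - 1 + t
bracket: A^-10 - A^-6 + 2A^-2 - 3A^2 + 3A^6 - 2A^10 + 2A^14 - A^18, w = -2
1 component, writhe -2, over 10 crossings
det 15, colorings 9 of 3^10 — tricolorable
observation: w = -2 shifts under R1 moves; the (-A^3)^(2) factor cancels that in V


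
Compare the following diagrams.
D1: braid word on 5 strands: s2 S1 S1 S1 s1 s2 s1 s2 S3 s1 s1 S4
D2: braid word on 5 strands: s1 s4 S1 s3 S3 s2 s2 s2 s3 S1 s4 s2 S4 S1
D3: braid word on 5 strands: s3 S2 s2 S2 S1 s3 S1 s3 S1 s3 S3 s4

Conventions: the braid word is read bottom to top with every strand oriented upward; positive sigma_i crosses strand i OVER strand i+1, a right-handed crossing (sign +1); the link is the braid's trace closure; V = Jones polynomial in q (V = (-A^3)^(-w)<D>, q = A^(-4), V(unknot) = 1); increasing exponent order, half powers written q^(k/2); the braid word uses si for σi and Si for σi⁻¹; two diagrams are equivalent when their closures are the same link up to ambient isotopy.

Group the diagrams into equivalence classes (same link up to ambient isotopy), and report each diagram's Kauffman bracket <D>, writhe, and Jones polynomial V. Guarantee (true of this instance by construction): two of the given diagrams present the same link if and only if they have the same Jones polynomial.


classes: {D1} | {D2} | {D3}
V(D1) = q - q^2 + 2q^3 - q^4 + q^5 - q^6  [12 crossings, <D> = -A^-18 + A^-14 - A^-10 + 2A^-6 - A^-2 + A^2, w = +2]
V(D2) = q^-1 - 1 + 2q - 2q^2 + 2q^3 - 2q^4 + q^5  [14 crossings, <D> = A^-8 - 2A^-4 + 2 - 2A^4 + 2A^8 - A^12 + A^16, w = +4]
D3 (bracket -A^-12 + A^-8 - A^-4 + 3 - A^4 + A^8 - A^12; 12 crossings at w = 0): V = -q^-3 + q^-2 - q^-1 + 3 - q + q^2 - q^3
note: V(q) takes 3 values over 3 diagrams, fixing the grouping


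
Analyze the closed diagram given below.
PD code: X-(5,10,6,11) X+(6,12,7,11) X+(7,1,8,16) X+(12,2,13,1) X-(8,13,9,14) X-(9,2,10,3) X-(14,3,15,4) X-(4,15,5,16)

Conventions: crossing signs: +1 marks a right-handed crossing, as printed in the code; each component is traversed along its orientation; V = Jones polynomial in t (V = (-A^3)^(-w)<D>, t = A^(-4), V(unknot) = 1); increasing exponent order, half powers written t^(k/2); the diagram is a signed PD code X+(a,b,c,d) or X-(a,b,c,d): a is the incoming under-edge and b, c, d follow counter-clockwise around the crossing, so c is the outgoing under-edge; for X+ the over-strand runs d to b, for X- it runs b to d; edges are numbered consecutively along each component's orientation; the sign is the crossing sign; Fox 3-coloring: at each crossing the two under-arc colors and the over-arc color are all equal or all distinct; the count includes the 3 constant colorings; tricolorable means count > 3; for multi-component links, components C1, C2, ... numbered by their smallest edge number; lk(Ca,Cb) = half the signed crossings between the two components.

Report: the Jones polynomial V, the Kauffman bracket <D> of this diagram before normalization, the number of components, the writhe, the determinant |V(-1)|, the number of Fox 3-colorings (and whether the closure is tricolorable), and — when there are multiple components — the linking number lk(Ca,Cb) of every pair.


V(t) = 1
bracket: A^-6, w = -2
1 component, writhe -2, over 8 crossings
det 1, colorings 3 of 3^8 — not tricolorable
observation: w = -2 shifts under R1 moves; the (-A^3)^(2) factor cancels that in V


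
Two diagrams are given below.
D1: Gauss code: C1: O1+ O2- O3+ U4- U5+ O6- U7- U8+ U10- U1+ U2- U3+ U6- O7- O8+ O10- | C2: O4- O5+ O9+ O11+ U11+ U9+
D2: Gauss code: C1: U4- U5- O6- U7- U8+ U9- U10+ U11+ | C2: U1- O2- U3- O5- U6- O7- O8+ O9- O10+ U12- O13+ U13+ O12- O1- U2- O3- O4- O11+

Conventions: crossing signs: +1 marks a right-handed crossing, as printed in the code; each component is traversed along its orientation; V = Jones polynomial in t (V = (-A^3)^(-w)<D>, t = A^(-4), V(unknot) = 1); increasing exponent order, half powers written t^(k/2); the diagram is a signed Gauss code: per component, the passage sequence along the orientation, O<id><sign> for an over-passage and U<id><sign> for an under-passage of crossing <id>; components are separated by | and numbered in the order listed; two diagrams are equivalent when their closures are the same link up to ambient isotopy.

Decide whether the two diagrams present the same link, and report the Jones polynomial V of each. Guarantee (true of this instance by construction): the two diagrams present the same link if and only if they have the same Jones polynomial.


equivalent: no
D1 (bracket A + A^5; 11 crossings at w = +1): V = -t^(-1/2) - t^(1/2)
V(D2) = t^(-13/2) - t^(-11/2) + t^(-9/2) - 2t^(-7/2) - t^(-3/2)  [13 crossings, <D> = A^-9 + 2A^-1 - A^3 + A^7 - A^11, w = -5]
observation: comparing 2 Jones polynomials yields 2 groups


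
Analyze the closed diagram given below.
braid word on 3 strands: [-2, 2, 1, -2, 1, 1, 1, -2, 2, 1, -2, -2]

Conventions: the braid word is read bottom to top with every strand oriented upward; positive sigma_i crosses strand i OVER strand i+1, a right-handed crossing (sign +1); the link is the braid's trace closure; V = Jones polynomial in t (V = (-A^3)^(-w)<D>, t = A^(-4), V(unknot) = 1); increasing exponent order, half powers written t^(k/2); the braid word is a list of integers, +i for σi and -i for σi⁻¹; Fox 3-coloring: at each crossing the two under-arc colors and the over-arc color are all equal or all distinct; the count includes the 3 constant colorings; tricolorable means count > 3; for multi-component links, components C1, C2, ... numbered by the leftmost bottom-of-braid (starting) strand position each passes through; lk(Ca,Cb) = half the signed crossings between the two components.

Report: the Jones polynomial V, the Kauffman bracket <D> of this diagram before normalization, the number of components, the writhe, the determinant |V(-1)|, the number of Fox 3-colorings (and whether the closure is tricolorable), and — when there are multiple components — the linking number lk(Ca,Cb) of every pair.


Jones polynomial: V(t) = -t^-2 + 2t^-1 - 2 + 4t - 4t^2 + 4t^3 - 3t^4 + 2t^5 - t^6
<D> = -A^-18 + 2A^-14 - 3A^-10 + 4A^-6 - 4A^-2 + 4A^2 - 2A^6 + 2A^10 - A^14; writhe +2
components 1, writhe +2 (12 crossings)
3-colorings: 3 of 3^12, det 23 — not tricolorable
note: inverse pairs cancel, leaving σ1 σ2⁻¹ σ1 σ1 σ1 σ1 σ2⁻¹ σ2⁻¹


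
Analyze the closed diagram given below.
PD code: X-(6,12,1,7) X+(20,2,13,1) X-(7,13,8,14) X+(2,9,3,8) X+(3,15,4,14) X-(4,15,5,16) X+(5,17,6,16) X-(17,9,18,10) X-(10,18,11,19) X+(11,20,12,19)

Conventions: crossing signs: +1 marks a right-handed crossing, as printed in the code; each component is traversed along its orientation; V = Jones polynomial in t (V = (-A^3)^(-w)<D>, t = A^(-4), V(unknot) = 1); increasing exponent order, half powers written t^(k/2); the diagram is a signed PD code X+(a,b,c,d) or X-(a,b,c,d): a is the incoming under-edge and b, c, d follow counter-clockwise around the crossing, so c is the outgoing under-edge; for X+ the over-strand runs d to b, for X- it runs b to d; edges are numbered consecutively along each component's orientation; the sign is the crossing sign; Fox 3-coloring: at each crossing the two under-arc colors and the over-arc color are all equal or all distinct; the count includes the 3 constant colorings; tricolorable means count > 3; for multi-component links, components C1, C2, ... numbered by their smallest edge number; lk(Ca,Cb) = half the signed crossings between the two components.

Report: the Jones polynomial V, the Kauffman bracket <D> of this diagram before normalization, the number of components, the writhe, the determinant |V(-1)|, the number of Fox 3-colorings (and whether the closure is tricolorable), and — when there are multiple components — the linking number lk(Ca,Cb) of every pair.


V(t) = t^-2 + 2 + t^2
bracket: A^-8 + 2 + A^8, w = 0
3 components, writhe 0, over 10 crossings
lk(C1,C2) = 0
linking number lk(C1,C3) = +1
lk(C2,C3): -1
det 4, colorings 3 of 3^10 — not tricolorable
observation: |V(-1)| = 4: so not tricolorable, since 3 does not divide 4


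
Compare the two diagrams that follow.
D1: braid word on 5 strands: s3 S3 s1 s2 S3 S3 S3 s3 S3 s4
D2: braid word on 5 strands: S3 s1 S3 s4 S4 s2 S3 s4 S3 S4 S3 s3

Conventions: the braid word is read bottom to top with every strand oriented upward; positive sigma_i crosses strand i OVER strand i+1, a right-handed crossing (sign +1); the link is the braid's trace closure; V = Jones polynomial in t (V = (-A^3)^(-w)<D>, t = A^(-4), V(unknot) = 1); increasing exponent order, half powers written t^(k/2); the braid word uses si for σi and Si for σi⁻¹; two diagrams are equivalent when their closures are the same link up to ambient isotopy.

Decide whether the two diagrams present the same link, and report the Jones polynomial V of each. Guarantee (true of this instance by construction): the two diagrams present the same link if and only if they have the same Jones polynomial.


same link: yes
V(D1) = -t^-4 + t^-3 + t^-1  [10 crossings, <D> = A^4 + A^12 - A^16, w = 0]
V(D2) = -t^-4 + t^-3 + t^-1  [12 crossings, <D> = A^-2 + A^6 - A^10, w = -2]
insight: Markov moves rewrite D1 (10 crossings) into D2 (12)


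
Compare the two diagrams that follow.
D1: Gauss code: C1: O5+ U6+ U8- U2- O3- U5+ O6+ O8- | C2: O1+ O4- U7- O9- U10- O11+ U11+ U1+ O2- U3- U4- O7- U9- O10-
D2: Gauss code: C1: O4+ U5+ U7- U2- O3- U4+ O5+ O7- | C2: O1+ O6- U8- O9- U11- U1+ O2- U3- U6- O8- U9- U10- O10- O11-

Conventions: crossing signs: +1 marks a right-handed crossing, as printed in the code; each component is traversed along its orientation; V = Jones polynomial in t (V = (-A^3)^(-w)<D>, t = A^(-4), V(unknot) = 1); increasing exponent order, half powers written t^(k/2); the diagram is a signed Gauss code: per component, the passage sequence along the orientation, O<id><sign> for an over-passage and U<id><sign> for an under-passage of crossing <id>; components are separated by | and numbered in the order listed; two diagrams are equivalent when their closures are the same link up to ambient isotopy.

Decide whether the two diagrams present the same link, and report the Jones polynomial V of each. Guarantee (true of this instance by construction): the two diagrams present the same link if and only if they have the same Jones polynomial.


equivalent: yes
D1 (bracket A^-3 + 2A^5 - A^9 + A^13 - A^17; 11 crossings at w = -3): V = t^(-13/2) - t^(-11/2) + t^(-9/2) - 2t^(-7/2) - t^(-3/2)
V(D2) = t^(-13/2) - t^(-11/2) + t^(-9/2) - 2t^(-7/2) - t^(-3/2)  (w -5, c 11, <D> = A^-9 + 2A^-1 - A^3 + A^7 - A^11)
key observation: all 2 diagrams share one V(t), hence one class


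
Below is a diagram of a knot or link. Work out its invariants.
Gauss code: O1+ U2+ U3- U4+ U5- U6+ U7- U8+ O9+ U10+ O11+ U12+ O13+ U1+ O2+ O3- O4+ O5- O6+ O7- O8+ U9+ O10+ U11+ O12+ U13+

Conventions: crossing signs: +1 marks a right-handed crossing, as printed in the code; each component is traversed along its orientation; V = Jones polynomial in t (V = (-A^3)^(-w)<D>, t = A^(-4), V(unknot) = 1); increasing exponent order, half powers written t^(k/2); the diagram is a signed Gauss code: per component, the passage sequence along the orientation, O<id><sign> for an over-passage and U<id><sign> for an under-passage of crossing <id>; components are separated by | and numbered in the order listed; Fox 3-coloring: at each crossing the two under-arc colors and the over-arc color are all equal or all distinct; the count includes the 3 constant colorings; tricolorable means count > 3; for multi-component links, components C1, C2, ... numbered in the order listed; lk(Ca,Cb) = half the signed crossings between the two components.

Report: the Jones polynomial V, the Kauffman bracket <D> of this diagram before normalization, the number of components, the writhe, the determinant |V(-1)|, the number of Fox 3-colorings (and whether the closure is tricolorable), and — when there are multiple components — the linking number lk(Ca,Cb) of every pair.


V = t^3 + t^5 - t^6 + t^7 - t^8 + t^9 - t^10
<D> = A^-19 - A^-15 + A^-11 - A^-7 + A^-3 - A - A^9 (w = +7)
1 component over 13 crossings, w = +7
3 Fox colorings among 3^13, |V(-1)| = 7: not tricolorable
why: det 7 = |V(-1)|; not divisible by 3, so not tricolorable


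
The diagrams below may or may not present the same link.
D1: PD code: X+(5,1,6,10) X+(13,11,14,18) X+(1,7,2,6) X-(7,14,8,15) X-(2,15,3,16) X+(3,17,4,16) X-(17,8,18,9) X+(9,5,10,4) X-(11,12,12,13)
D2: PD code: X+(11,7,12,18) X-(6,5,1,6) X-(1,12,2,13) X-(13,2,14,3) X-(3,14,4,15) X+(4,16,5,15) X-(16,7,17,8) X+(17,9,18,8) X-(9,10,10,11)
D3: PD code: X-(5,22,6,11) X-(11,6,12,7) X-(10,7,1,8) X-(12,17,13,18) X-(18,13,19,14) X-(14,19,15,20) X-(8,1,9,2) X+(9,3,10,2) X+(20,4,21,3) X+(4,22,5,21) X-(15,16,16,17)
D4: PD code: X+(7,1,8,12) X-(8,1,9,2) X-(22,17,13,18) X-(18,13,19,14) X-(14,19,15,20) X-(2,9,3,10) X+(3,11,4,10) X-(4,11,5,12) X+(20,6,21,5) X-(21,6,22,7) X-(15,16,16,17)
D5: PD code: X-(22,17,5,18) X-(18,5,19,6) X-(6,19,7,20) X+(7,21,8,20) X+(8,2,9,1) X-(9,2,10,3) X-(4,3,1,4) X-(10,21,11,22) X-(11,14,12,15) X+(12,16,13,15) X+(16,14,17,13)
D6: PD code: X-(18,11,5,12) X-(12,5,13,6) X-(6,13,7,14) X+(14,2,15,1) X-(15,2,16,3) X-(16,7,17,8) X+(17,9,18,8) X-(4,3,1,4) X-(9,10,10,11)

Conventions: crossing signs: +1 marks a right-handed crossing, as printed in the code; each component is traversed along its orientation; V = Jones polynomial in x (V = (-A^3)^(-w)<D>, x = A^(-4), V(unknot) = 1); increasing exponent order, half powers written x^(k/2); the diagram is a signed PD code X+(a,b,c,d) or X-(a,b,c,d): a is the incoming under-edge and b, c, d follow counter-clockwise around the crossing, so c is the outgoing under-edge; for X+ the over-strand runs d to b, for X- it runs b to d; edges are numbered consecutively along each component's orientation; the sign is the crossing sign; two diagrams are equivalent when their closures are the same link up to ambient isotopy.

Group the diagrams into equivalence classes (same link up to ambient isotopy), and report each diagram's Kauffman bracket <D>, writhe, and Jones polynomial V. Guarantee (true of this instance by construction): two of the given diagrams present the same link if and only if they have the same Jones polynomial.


grouping into links: {D1} | {D2} | {D3, D4, D5, D6}
V(D1) = -x^(-3/2) - 2x^(1/2) + x^(3/2) - x^(5/2) + x^(7/2)  (w +1, c 9, <D> = -A^-11 + A^-7 - A^-3 + 2A + A^9)
V(D2) = -x^(-5/2) - x^(-1/2)  [9 crossings, <D> = A^-7 + A, w = -3]
D3 (bracket A^-13 + A^-9 + A^-5 - A^3; 11 crossings at w = -5): V = x^(-9/2) - x^(-5/2) - x^(-3/2) - x^(-1/2)
V(D4) = x^(-9/2) - x^(-5/2) - x^(-3/2) - x^(-1/2)  [11 crossings, <D> = A^-13 + A^-9 + A^-5 - A^3, w = -5]
D5 (bracket A^-7 + A^-3 + A - A^9; 11 crossings at w = -3): V = x^(-9/2) - x^(-5/2) - x^(-3/2) - x^(-1/2)
D6 (bracket A^-13 + A^-9 + A^-5 - A^3; 9 crossings at w = -5): V = x^(-9/2) - x^(-5/2) - x^(-3/2) - x^(-1/2)
why: V(x) takes 3 values over 6 diagrams, fixing the grouping
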